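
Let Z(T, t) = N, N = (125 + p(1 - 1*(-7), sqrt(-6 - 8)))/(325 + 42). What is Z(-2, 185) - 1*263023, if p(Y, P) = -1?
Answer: -96529317/367 ≈ -2.6302e+5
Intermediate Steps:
N = 124/367 (N = (125 - 1)/(325 + 42) = 124/367 ≈ 0.33787)
Z(T, t) = 124/367
Z(-2, 185) - 1*263023 = 124/367 - 1*263023 = 124/367 - 263023 = -96529317/367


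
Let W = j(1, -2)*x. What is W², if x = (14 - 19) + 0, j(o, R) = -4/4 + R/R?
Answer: 0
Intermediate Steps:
j(o, R) = 0 (j(o, R) = -4*¼ + 1 = -1 + 1 = 0)
x = -5 (x = -5 + 0 = -5)
W = 0 (W = 0*(-5) = 0)
W² = 0² = 0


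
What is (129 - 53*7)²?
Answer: 58564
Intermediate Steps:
(129 - 53*7)² = (129 - 371)² = (-242)² = 58564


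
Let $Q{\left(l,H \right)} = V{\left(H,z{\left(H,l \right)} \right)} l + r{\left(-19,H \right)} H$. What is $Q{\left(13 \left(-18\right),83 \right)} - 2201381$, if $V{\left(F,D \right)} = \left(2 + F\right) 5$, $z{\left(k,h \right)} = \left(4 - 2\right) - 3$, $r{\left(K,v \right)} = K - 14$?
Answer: $-2303570$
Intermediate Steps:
$r{\left(K,v \right)} = -14 + K$
$z{\left(k,h \right)} = -1$ ($z{\left(k,h \right)} = 2 - 3 = -1$)
$V{\left(F,D \right)} = 10 + 5 F$
$Q{\left(l,H \right)} = - 33 H + l \left(10 + 5 H\right)$ ($Q{\left(l,H \right)} = \left(10 + 5 H\right) l + \left(-14 - 19\right) H = l \left(10 + 5 H\right) - 33 H = - 33 H + l \left(10 + 5 H\right)$)
$Q{\left(13 \left(-18\right),83 \right)} - 2201381 = \left(\left(-33\right) 83 + 5 \cdot 13 \left(-18\right) \left(2 + 83\right)\right) - 2201381 = \left(-2739 + 5 \left(-234\right) 85\right) - 2201381 = \left(-2739 - 99450\right) - 2201381 = -102189 - 2201381 = -2303570$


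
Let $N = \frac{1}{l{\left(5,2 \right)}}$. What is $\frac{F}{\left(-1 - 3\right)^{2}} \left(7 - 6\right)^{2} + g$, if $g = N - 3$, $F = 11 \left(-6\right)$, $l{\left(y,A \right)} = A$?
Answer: $- \frac{53}{8} \approx -6.625$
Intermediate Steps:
$F = -66$
$N = \frac{1}{2} \approx 0.5$
$g = - \frac{5}{2}$ ($g = \frac{1}{2} - 3 = - \frac{5}{2} \approx -2.5$)
$\frac{F}{\left(-1 - 3\right)^{2}} \left(7 - 6\right)^{2} + g = - \frac{66}{\left(-1 - 3\right)^{2}} \left(7 - 6\right)^{2} - \frac{5}{2} = - \frac{66}{\left(-4\right)^{2}} \cdot 1^{2} - \frac{5}{2} = - \frac{66}{16} \cdot 1 - \frac{5}{2} = \left(-66\right) \frac{1}{16} \cdot 1 - \frac{5}{2} = \left(- \frac{33}{8}\right) 1 - \frac{5}{2} = - \frac{33}{8} - \frac{5}{2} = - \frac{53}{8}$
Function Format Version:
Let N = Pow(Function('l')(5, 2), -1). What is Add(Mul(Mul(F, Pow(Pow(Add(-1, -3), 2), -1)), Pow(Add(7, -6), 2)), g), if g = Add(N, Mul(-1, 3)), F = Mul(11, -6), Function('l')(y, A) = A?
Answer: Rational(-53, 8) ≈ -6.6250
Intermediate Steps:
F = -66
N = Rational(1, 2) (N = Pow(2, -1) = Rational(1, 2) ≈ 0.50000)
g = Rational(-5, 2) (g = Add(Rational(1, 2), Mul(-1, 3)) = Add(Rational(1, 2), -3) = Rational(-5, 2) ≈ -2.5000)
Add(Mul(Mul(F, Pow(Pow(Add(-1, -3), 2), -1)), Pow(Add(7, -6), 2)), g) = Add(Mul(Mul(-66, Pow(Pow(Add(-1, -3), 2), -1)), Pow(Add(7, -6), 2)), Rational(-5, 2)) = Add(Mul(Mul(-66, Pow(Pow(-4, 2), -1)), Pow(1, 2)), Rational(-5, 2)) = Add(Mul(Mul(-66, Pow(16, -1)), 1), Rational(-5, 2)) = Add(Mul(Mul(-66, Rational(1, 16)), 1), Rational(-5, 2)) = Add(Mul(Rational(-33, 8), 1), Rational(-5, 2)) = Add(Rational(-33, 8), Rational(-5, 2)) = Rational(-53, 8)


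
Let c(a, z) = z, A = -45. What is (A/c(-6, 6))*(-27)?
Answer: 405/2 ≈ 202.50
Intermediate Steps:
(A/c(-6, 6))*(-27) = -45/6*(-27) = -45*1/6*(-27) = -15/2*(-27) = 405/2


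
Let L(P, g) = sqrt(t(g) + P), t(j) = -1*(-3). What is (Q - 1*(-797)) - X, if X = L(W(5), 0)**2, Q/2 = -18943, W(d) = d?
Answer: -37097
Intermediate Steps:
Q = -37886 (Q = 2*(-18943) = -37886)
t(j) = 3
L(P, g) = sqrt(3 + P)
X = 8 (X = (sqrt(3 + 5))**2 = (sqrt(8))**2 = (2*sqrt(2))**2 = 8)
(Q - 1*(-797)) - X = (-37886 - 1*(-797)) - 1*8 = (-37886 + 797) - 8 = -37089 - 8 = -37097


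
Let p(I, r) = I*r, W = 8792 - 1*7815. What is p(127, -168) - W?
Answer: -22313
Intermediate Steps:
W = 977 (W = 8792 - 7815 = 977)
p(127, -168) - W = 127*(-168) - 1*977 = -21336 - 977 = -22313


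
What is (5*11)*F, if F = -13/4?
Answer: -715/4 ≈ -178.75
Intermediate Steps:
F = -13/4 (F = -13*1/4 = -13/4 ≈ -3.2500)
(5*11)*F = (5*11)*(-13/4) = 55*(-13/4) = -715/4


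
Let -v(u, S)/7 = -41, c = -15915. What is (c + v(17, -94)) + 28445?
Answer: 12817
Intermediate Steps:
v(u, S) = 287 (v(u, S) = -7*(-41) = 287)
(c + v(17, -94)) + 28445 = (-15915 + 287) + 28445 = -15628 + 28445 = 12817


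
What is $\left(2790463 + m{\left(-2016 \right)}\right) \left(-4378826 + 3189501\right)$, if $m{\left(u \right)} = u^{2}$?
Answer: $-8152488674675$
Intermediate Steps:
$\left(2790463 + m{\left(-2016 \right)}\right) \left(-4378826 + 3189501\right) = \left(2790463 + \left(-2016\right)^{2}\right) \left(-4378826 + 3189501\right) = \left(2790463 + 4064256\right) \left(-1189325\right) = 6854719 \left(-1189325\right) = -8152488674675$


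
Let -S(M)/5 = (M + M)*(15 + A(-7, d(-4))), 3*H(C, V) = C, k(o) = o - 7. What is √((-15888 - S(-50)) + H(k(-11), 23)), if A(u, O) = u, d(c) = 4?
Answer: 7*I*√406 ≈ 141.05*I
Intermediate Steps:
k(o) = -7 + o
H(C, V) = C/3
S(M) = -80*M (S(M) = -5*(M + M)*(15 - 7) = -5*2*M*8 = -80*M)
√((-15888 - S(-50)) + H(k(-11), 23)) = √((-15888 - (-80)*(-50)) + (-7 - 11)/3) = √((-15888 - 1*4000) + (⅓)*(-18)) = √((-15888 - 4000) - 6) = √(-19888 - 6) = √(-19894) = 7*I*√406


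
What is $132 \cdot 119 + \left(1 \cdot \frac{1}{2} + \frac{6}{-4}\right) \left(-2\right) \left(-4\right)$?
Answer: $15700$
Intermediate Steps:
$132 \cdot 119 + \left(1 \cdot \frac{1}{2} + \frac{6}{-4}\right) \left(-2\right) \left(-4\right) = 15708 + \left(1 \cdot \frac{1}{2} + 6 \left(- \frac{1}{4}\right)\right) \left(-2\right) \left(-4\right) = 15708 + \left(\frac{1}{2} - \frac{3}{2}\right) \left(-2\right) \left(-4\right) = 15708 + \left(-1\right) \left(-2\right) \left(-4\right) = 15708 + 2 \left(-4\right) = 15708 - 8 = 15700$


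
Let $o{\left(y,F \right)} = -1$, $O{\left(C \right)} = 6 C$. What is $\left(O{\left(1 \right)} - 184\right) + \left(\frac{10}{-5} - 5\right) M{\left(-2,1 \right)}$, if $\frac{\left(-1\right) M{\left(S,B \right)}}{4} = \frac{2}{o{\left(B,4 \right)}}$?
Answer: $-234$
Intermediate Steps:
$M{\left(S,B \right)} = 8$ ($M{\left(S,B \right)} = - 4 \frac{2}{-1} = - 4 \cdot 2 \left(-1\right) = \left(-4\right) \left(-2\right) = 8$)
$\left(O{\left(1 \right)} - 184\right) + \left(\frac{10}{-5} - 5\right) M{\left(-2,1 \right)} = \left(6 \cdot 1 - 184\right) + \left(\frac{10}{-5} - 5\right) 8 = \left(6 - 184\right) + \left(10 \left(- \frac{1}{5}\right) - 5\right) 8 = -178 + \left(-2 - 5\right) 8 = -178 - 56 = -234$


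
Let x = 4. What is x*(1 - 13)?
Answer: -48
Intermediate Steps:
x*(1 - 13) = 4*(1 - 13) = 4*(-12) = -48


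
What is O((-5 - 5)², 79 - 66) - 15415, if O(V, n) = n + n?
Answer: -15389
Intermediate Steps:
O(V, n) = 2*n
O((-5 - 5)², 79 - 66) - 15415 = 2*(79 - 66) - 15415 = 2*13 - 15415 = 26 - 15415 = -15389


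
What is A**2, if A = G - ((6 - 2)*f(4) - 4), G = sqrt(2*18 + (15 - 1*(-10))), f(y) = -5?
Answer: (24 + sqrt(61))**2 ≈ 1011.9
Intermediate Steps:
G = sqrt(61) (G = sqrt(36 + (15 + 10)) = sqrt(36 + 25) = sqrt(61) ≈ 7.8102)
A = 24 + sqrt(61) (A = sqrt(61) - ((6 - 2)*(-5) - 4) = sqrt(61) - (4*(-5) - 4) = sqrt(61) - (-20 - 4) = sqrt(61) - 1*(-24) = sqrt(61) + 24 = 24 + sqrt(61) ≈ 31.810)
A**2 = (24 + sqrt(61))**2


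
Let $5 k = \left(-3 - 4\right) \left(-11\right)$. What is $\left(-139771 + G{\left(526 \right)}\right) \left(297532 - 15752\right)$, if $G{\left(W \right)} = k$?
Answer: $-39380332968$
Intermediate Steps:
$k = \frac{77}{5}$ ($k = \frac{\left(-3 - 4\right) \left(-11\right)}{5} = \frac{\left(-7\right) \left(-11\right)}{5} = \frac{1}{5} \cdot 77 = \frac{77}{5} \approx 15.4$)
$G{\left(W \right)} = \frac{77}{5}$
$\left(-139771 + G{\left(526 \right)}\right) \left(297532 - 15752\right) = \left(-139771 + \frac{77}{5}\right) \left(297532 - 15752\right) = \left(- \frac{698778}{5}\right) 281780 = -39380332968$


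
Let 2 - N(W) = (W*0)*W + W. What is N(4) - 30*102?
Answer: -3062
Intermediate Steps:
N(W) = 2 - W (N(W) = 2 - ((W*0)*W + W) = 2 - (0*W + W) = 2 - (0 + W) = 2 - W)
N(4) - 30*102 = (2 - 1*4) - 30*102 = (2 - 4) - 3060 = -2 - 3060 = -3062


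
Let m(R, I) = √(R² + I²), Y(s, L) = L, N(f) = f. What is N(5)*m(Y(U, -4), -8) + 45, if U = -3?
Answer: 45 + 20*√5 ≈ 89.721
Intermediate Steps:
m(R, I) = √(I² + R²)
N(5)*m(Y(U, -4), -8) + 45 = 5*√((-8)² + (-4)²) + 45 = 5*√(64 + 16) + 45 = 5*√80 + 45 = 5*(4*√5) + 45 = 20*√5 + 45 = 45 + 20*√5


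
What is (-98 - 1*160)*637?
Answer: -164346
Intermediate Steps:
(-98 - 1*160)*637 = (-98 - 160)*637 = -258*637 = -164346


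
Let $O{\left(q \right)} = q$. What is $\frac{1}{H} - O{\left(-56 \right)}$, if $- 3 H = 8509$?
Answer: $\frac{476501}{8509} \approx 56.0$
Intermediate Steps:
$H = - \frac{8509}{3}$ ($H = \left(- \frac{1}{3}\right) 8509 = - \frac{8509}{3} \approx -2836.3$)
$\frac{1}{H} - O{\left(-56 \right)} = \frac{1}{- \frac{8509}{3}} - -56 = - \frac{3}{8509} + 56 = \frac{476501}{8509}$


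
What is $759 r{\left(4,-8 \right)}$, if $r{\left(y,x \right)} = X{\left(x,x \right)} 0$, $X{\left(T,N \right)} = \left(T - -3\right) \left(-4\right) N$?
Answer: $0$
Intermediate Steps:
$X{\left(T,N \right)} = N \left(-12 - 4 T\right)$ ($X{\left(T,N \right)} = \left(T + 3\right) \left(-4\right) N = \left(3 + T\right) \left(-4\right) N = \left(-12 - 4 T\right) N = N \left(-12 - 4 T\right)$)
$r{\left(y,x \right)} = 0$ ($r{\left(y,x \right)} = - 4 x \left(3 + x\right) 0 = 0$)
$759 r{\left(4,-8 \right)} = 759 \cdot 0 = 0$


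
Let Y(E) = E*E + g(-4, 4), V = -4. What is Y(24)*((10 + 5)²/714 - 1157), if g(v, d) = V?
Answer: -78733226/119 ≈ -6.6162e+5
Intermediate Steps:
g(v, d) = -4
Y(E) = -4 + E² (Y(E) = E*E - 4 = E² - 4 = -4 + E²)
Y(24)*((10 + 5)²/714 - 1157) = (-4 + 24²)*((10 + 5)²/714 - 1157) = (-4 + 576)*(15²*(1/714) - 1157) = 572*(225*(1/714) - 1157) = 572*(75/238 - 1157) = 572*(-275291/238) = -78733226/119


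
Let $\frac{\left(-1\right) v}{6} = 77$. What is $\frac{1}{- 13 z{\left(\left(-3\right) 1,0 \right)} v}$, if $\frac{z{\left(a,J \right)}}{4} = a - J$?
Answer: $- \frac{1}{72072} \approx -1.3875 \cdot 10^{-5}$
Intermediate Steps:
$v = -462$ ($v = \left(-6\right) 77 = -462$)
$z{\left(a,J \right)} = - 4 J + 4 a$ ($z{\left(a,J \right)} = 4 \left(a - J\right) = - 4 J + 4 a$)
$\frac{1}{- 13 z{\left(\left(-3\right) 1,0 \right)} v} = \frac{1}{- 13 \left(\left(-4\right) 0 + 4 \left(\left(-3\right) 1\right)\right) \left(-462\right)} = \frac{1}{- 13 \left(0 + 4 \left(-3\right)\right) \left(-462\right)} = \frac{1}{- 13 \left(0 - 12\right) \left(-462\right)} = \frac{1}{\left(-13\right) \left(-12\right) \left(-462\right)} = \frac{1}{156 \left(-462\right)} = \frac{1}{-72072} = - \frac{1}{72072}$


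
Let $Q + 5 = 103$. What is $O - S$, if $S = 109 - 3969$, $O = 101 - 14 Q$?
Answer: $2589$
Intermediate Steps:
$Q = 98$ ($Q = -5 + 103 = 98$)
$O = -1271$ ($O = 101 - 1372 = -1271$)
$S = -3860$ ($S = 109 - 3969 = -3860$)
$O - S = -1271 - -3860 = -1271 + 3860 = 2589$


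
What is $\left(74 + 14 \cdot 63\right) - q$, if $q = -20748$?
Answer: $21704$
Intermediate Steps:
$\left(74 + 14 \cdot 63\right) - q = \left(74 + 14 \cdot 63\right) - -20748 = \left(74 + 882\right) + 20748 = 956 + 20748 = 21704$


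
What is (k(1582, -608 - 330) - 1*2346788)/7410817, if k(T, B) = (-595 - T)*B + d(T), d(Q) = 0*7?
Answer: -304762/7410817 ≈ -0.041124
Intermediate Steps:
d(Q) = 0
k(T, B) = B*(-595 - T) (k(T, B) = (-595 - T)*B + 0 = B*(-595 - T) + 0 = B*(-595 - T))
(k(1582, -608 - 330) - 1*2346788)/7410817 = ((-608 - 330)*(-595 - 1*1582) - 1*2346788)/7410817 = (-938*(-595 - 1582) - 2346788)*(1/7410817) = (-938*(-2177) - 2346788)*(1/7410817) = (2042026 - 2346788)*(1/7410817) = -304762*1/7410817 = -304762/7410817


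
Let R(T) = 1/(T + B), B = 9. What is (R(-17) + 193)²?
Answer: 2380849/64 ≈ 37201.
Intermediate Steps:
R(T) = 1/(9 + T) (R(T) = 1/(T + 9) = 1/(9 + T))
(R(-17) + 193)² = (1/(9 - 17) + 193)² = (1/(-8) + 193)² = (-⅛ + 193)² = (1543/8)² = 2380849/64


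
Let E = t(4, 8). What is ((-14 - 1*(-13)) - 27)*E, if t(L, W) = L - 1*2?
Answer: -56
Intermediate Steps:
t(L, W) = -2 + L (t(L, W) = L - 2 = -2 + L)
E = 2 (E = -2 + 4 = 2)
((-14 - 1*(-13)) - 27)*E = ((-14 - 1*(-13)) - 27)*2 = ((-14 + 13) - 27)*2 = (-1 - 27)*2 = -28*2 = -56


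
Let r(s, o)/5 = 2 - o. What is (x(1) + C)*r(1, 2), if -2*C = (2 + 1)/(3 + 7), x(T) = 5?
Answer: 0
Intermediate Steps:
r(s, o) = 10 - 5*o (r(s, o) = 5*(2 - o) = 10 - 5*o)
C = -3/20 (C = -(2 + 1)/(2*(3 + 7)) = -3/(2*10) = -½*3/10 = -3/20 ≈ -0.15000)
(x(1) + C)*r(1, 2) = (5 - 3/20)*(10 - 5*2) = 97*(10 - 10)/20 = (97/20)*0 = 0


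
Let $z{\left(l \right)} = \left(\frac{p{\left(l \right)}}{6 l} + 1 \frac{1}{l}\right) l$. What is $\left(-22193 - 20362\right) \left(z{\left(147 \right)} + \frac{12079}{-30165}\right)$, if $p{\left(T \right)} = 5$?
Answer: $- \frac{245250139}{4022} \approx -60977.0$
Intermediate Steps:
$z{\left(l \right)} = \frac{11}{6}$ ($z{\left(l \right)} = \left(\frac{5}{6 l} + 1 \frac{1}{l}\right) l = \left(5 \frac{1}{6 l} + \frac{1}{l}\right) l = \left(\frac{5}{6 l} + \frac{1}{l}\right) l = \frac{11}{6 l} l = \frac{11}{6}$)
$\left(-22193 - 20362\right) \left(z{\left(147 \right)} + \frac{12079}{-30165}\right) = \left(-22193 - 20362\right) \left(\frac{11}{6} + \frac{12079}{-30165}\right) = - 42555 \left(\frac{11}{6} + 12079 \left(- \frac{1}{30165}\right)\right) = - 42555 \left(\frac{11}{6} - \frac{12079}{30165}\right) = \left(-42555\right) \frac{86447}{60330} = - \frac{245250139}{4022}$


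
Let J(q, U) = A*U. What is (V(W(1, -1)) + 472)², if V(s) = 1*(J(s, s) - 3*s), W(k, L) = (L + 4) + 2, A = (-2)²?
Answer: 227529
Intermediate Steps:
A = 4
W(k, L) = 6 + L (W(k, L) = (4 + L) + 2 = 6 + L)
J(q, U) = 4*U
V(s) = s (V(s) = 1*(4*s - 3*s) = 1*s = s)
(V(W(1, -1)) + 472)² = ((6 - 1) + 472)² = (5 + 472)² = 477² = 227529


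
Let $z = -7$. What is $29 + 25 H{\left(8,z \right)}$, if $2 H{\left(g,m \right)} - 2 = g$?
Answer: $154$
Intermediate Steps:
$H{\left(g,m \right)} = 1 + \frac{g}{2}$
$29 + 25 H{\left(8,z \right)} = 29 + 25 \left(1 + \frac{1}{2} \cdot 8\right) = 29 + 25 \left(1 + 4\right) = 29 + 25 \cdot 5 = 29 + 125 = 154$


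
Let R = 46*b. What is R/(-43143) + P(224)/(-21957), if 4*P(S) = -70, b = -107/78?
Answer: 4281091/1894581702 ≈ 0.0022596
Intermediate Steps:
b = -107/78 (b = -107*1/78 = -107/78 ≈ -1.3718)
P(S) = -35/2 (P(S) = (1/4)*(-70) = -35/2)
R = -2461/39 (R = 46*(-107/78) = -2461/39 ≈ -63.103)
R/(-43143) + P(224)/(-21957) = -2461/39/(-43143) - 35/2/(-21957) = -2461/39*(-1/43143) - 35/2*(-1/21957) = 2461/1682577 + 35/43914 = 4281091/1894581702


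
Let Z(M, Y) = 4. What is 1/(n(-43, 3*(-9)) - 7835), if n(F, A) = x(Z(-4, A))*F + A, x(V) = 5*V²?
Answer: -1/11302 ≈ -8.8480e-5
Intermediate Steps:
n(F, A) = A + 80*F (n(F, A) = (5*4²)*F + A = (5*16)*F + A = 80*F + A = A + 80*F)
1/(n(-43, 3*(-9)) - 7835) = 1/((3*(-9) + 80*(-43)) - 7835) = 1/((-27 - 3440) - 7835) = 1/(-3467 - 7835) = 1/(-11302) = -1/11302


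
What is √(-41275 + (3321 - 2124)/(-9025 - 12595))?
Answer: I*√4823241997285/10810 ≈ 203.16*I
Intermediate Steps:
√(-41275 + (3321 - 2124)/(-9025 - 12595)) = √(-41275 + 1197/(-21620)) = √(-41275 + 1197*(-1/21620)) = √(-41275 - 1197/21620) = √(-892366697/21620) = I*√4823241997285/10810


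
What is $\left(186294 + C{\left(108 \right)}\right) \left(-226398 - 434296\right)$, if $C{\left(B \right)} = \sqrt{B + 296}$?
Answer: $-123083328036 - 1321388 \sqrt{101} \approx -1.231 \cdot 10^{11}$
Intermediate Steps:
$C{\left(B \right)} = \sqrt{296 + B}$
$\left(186294 + C{\left(108 \right)}\right) \left(-226398 - 434296\right) = \left(186294 + \sqrt{296 + 108}\right) \left(-226398 - 434296\right) = \left(186294 + \sqrt{404}\right) \left(-660694\right) = \left(186294 + 2 \sqrt{101}\right) \left(-660694\right) = -123083328036 - 1321388 \sqrt{101}$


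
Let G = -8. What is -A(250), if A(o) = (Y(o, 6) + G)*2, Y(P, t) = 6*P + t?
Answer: -2996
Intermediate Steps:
Y(P, t) = t + 6*P
A(o) = -4 + 12*o (A(o) = ((6 + 6*o) - 8)*2 = (-2 + 6*o)*2 = -4 + 12*o)
-A(250) = -(-4 + 12*250) = -(-4 + 3000) = -1*2996 = -2996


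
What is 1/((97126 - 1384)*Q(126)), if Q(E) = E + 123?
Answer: 1/23839758 ≈ 4.1947e-8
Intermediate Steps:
Q(E) = 123 + E
1/((97126 - 1384)*Q(126)) = 1/((97126 - 1384)*(123 + 126)) = 1/(95742*249) = (1/95742)*(1/249) = 1/23839758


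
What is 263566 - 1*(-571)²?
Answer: -62475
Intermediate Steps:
263566 - 1*(-571)² = 263566 - 1*326041 = 263566 - 326041 = -62475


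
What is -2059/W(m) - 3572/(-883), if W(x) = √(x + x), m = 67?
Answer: 3572/883 - 2059*√134/134 ≈ -173.83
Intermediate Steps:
W(x) = √2*√x (W(x) = √(2*x) = √2*√x)
-2059/W(m) - 3572/(-883) = -2059*√134/134 - 3572/(-883) = -2059*√134/134 - 3572*(-1/883) = -2059*√134/134 + 3572/883 = 3572/883 - 2059*√134/134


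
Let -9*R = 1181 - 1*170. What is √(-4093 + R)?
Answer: 2*I*√9462/3 ≈ 64.849*I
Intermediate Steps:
R = -337/3 (R = -(1181 - 1*170)/9 = -(1181 - 170)/9 = -⅑*1011 = -337/3 ≈ -112.33)
√(-4093 + R) = √(-4093 - 337/3) = √(-12616/3) = 2*I*√9462/3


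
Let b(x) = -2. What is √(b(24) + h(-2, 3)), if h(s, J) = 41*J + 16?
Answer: √137 ≈ 11.705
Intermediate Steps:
h(s, J) = 16 + 41*J
√(b(24) + h(-2, 3)) = √(-2 + (16 + 41*3)) = √(-2 + (16 + 123)) = √(-2 + 139) = √137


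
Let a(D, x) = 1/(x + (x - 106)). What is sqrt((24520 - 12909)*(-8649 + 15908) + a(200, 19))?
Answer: sqrt(97432591827)/34 ≈ 9180.6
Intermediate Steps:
a(D, x) = 1/(-106 + 2*x) (a(D, x) = 1/(x + (-106 + x)) = 1/(-106 + 2*x))
sqrt((24520 - 12909)*(-8649 + 15908) + a(200, 19)) = sqrt((24520 - 12909)*(-8649 + 15908) + 1/(2*(-53 + 19))) = sqrt(11611*7259 + (1/2)/(-34)) = sqrt(84284249 + (1/2)*(-1/34)) = sqrt(84284249 - 1/68) = sqrt(5731328931/68) = sqrt(97432591827)/34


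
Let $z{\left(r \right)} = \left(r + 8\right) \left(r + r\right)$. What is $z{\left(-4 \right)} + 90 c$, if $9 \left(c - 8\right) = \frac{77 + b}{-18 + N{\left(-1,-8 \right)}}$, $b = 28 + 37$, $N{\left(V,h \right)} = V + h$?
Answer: $\frac{17156}{27} \approx 635.41$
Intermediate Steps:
$b = 65$
$c = \frac{1802}{243}$ ($c = 8 + \frac{\left(77 + 65\right) \frac{1}{-18 - 9}}{9} = 8 + \frac{142 \frac{1}{-18 - 9}}{9} = 8 + \frac{142 \frac{1}{-27}}{9} = 8 + \frac{142 \left(- \frac{1}{27}\right)}{9} = 8 + \frac{1}{9} \left(- \frac{142}{27}\right) = 8 - \frac{142}{243} = \frac{1802}{243} \approx 7.4156$)
$z{\left(r \right)} = 2 r \left(8 + r\right)$ ($z{\left(r \right)} = \left(8 + r\right) 2 r = 2 r \left(8 + r\right)$)
$z{\left(-4 \right)} + 90 c = 2 \left(-4\right) \left(8 - 4\right) + 90 \cdot \frac{1802}{243} = 2 \left(-4\right) 4 + \frac{18020}{27} = -32 + \frac{18020}{27} = \frac{17156}{27}$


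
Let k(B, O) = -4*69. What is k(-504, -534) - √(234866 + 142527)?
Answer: -276 - √377393 ≈ -890.32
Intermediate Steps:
k(B, O) = -276 (k(B, O) = -1*276 = -276)
k(-504, -534) - √(234866 + 142527) = -276 - √(234866 + 142527) = -276 - √377393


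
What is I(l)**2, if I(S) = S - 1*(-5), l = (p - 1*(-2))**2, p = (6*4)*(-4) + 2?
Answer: 71723961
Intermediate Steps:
p = -94 (p = 24*(-4) + 2 = -96 + 2 = -94)
l = 8464 (l = (-94 - 1*(-2))**2 = (-94 + 2)**2 = (-92)**2 = 8464)
I(S) = 5 + S (I(S) = S + 5 = 5 + S)
I(l)**2 = (5 + 8464)**2 = 8469**2 = 71723961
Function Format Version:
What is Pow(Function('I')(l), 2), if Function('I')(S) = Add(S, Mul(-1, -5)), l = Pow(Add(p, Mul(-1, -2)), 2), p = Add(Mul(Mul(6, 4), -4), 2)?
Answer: 71723961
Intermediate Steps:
p = -94 (p = Add(Mul(24, -4), 2) = Add(-96, 2) = -94)
l = 8464 (l = Pow(Add(-94, Mul(-1, -2)), 2) = Pow(Add(-94, 2), 2) = Pow(-92, 2) = 8464)
Function('I')(S) = Add(5, S) (Function('I')(S) = Add(S, 5) = Add(5, S))
Pow(Function('I')(l), 2) = Pow(Add(5, 8464), 2) = Pow(8469, 2) = 71723961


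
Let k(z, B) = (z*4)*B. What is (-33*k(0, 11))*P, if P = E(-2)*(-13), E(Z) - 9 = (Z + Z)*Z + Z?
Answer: 0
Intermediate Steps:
E(Z) = 9 + Z + 2*Z² (E(Z) = 9 + ((Z + Z)*Z + Z) = 9 + ((2*Z)*Z + Z) = 9 + (2*Z² + Z) = 9 + (Z + 2*Z²) = 9 + Z + 2*Z²)
k(z, B) = 4*B*z (k(z, B) = (4*z)*B = 4*B*z)
P = -195 (P = (9 - 2 + 2*(-2)²)*(-13) = (9 - 2 + 2*4)*(-13) = (9 - 2 + 8)*(-13) = 15*(-13) = -195)
(-33*k(0, 11))*P = -132*11*0*(-195) = -33*0*(-195) = 0*(-195) = 0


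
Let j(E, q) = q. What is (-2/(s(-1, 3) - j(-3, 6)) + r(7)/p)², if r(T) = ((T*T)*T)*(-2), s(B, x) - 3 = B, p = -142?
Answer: 573049/20164 ≈ 28.419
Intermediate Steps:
s(B, x) = 3 + B
r(T) = -2*T³ (r(T) = (T²*T)*(-2) = T³*(-2) = -2*T³)
(-2/(s(-1, 3) - j(-3, 6)) + r(7)/p)² = (-2/((3 - 1) - 1*6) - 2*7³/(-142))² = (-2/(2 - 6) - 2*343*(-1/142))² = (-2/(-4) - 686*(-1/142))² = (-2*(-¼) + 343/71)² = (½ + 343/71)² = (757/142)² = 573049/20164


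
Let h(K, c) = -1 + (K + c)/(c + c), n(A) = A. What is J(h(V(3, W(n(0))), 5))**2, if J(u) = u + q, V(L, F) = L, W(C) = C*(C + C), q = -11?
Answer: 3136/25 ≈ 125.44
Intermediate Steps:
W(C) = 2*C**2 (W(C) = C*(2*C) = 2*C**2)
h(K, c) = -1 + (K + c)/(2*c) (h(K, c) = -1 + (K + c)/((2*c)) = -1 + (K + c)*(1/(2*c)) = -1 + (K + c)/(2*c))
J(u) = -11 + u (J(u) = u - 11 = -11 + u)
J(h(V(3, W(n(0))), 5))**2 = (-11 + (1/2)*(3 - 1*5)/5)**2 = (-11 + (1/2)*(1/5)*(3 - 5))**2 = (-11 + (1/2)*(1/5)*(-2))**2 = (-11 - 1/5)**2 = (-56/5)**2 = 3136/25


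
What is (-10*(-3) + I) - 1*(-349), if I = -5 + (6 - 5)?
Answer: 375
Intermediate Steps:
I = -4 (I = -5 + 1 = -4)
(-10*(-3) + I) - 1*(-349) = (-10*(-3) - 4) - 1*(-349) = (30 - 4) + 349 = 26 + 349 = 375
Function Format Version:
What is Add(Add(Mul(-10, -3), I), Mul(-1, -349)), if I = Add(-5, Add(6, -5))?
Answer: 375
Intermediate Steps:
I = -4 (I = Add(-5, 1) = -4)
Add(Add(Mul(-10, -3), I), Mul(-1, -349)) = Add(Add(Mul(-10, -3), -4), Mul(-1, -349)) = Add(Add(30, -4), 349) = Add(26, 349) = 375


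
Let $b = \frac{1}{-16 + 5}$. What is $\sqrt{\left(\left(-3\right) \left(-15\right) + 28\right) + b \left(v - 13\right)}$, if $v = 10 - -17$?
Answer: $\frac{\sqrt{8679}}{11} \approx 8.4692$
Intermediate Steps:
$v = 27$ ($v = 10 + 17 = 27$)
$b = - \frac{1}{11}$ ($b = \frac{1}{-11} = - \frac{1}{11} \approx -0.090909$)
$\sqrt{\left(\left(-3\right) \left(-15\right) + 28\right) + b \left(v - 13\right)} = \sqrt{\left(\left(-3\right) \left(-15\right) + 28\right) - \frac{27 - 13}{11}} = \sqrt{\left(45 + 28\right) - \frac{14}{11}} = \sqrt{73 - \frac{14}{11}} = \sqrt{\frac{789}{11}} = \frac{\sqrt{8679}}{11}$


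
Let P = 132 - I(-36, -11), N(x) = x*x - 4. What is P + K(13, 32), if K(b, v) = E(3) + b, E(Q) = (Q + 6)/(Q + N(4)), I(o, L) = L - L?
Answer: 728/5 ≈ 145.60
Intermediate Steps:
I(o, L) = 0
N(x) = -4 + x² (N(x) = x² - 4 = -4 + x²)
E(Q) = (6 + Q)/(12 + Q) (E(Q) = (Q + 6)/(Q + (-4 + 4²)) = (6 + Q)/(Q + (-4 + 16)) = (6 + Q)/(Q + 12) = (6 + Q)/(12 + Q))
K(b, v) = ⅗ + b (K(b, v) = (6 + 3)/(12 + 3) + b = 9/15 + b = (1/15)*9 + b = ⅗ + b)
P = 132 (P = 132 - 1*0 = 132 + 0 = 132)
P + K(13, 32) = 132 + (⅗ + 13) = 132 + 68/5 = 728/5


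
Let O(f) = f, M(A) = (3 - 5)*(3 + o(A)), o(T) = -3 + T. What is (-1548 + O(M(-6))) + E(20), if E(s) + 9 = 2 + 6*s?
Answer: -1423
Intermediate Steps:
M(A) = -2*A (M(A) = (3 - 5)*(3 + (-3 + A)) = -2*A)
E(s) = -7 + 6*s (E(s) = -9 + (2 + 6*s) = -7 + 6*s)
(-1548 + O(M(-6))) + E(20) = (-1548 - 2*(-6)) + (-7 + 6*20) = (-1548 + 12) + (-7 + 120) = -1536 + 113 = -1423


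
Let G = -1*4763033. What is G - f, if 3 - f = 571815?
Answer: -4191221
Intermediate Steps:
G = -4763033
f = -571812 (f = 3 - 1*571815 = 3 - 571815 = -571812)
G - f = -4763033 - 1*(-571812) = -4763033 + 571812 = -4191221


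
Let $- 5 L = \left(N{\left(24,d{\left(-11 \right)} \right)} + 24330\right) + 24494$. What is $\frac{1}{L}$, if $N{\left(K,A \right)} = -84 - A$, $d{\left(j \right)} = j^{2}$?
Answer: $- \frac{5}{48619} \approx -0.00010284$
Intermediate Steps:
$L = - \frac{48619}{5}$ ($L = - \frac{\left(\left(-84 - \left(-11\right)^{2}\right) + 24330\right) + 24494}{5} = - \frac{\left(\left(-84 - 121\right) + 24330\right) + 24494}{5} = - \frac{\left(-205 + 24330\right) + 24494}{5} = - \frac{24125 + 24494}{5} = \left(- \frac{1}{5}\right) 48619 = - \frac{48619}{5} \approx -9723.8$)
$\frac{1}{L} = \frac{1}{- \frac{48619}{5}} = - \frac{5}{48619}$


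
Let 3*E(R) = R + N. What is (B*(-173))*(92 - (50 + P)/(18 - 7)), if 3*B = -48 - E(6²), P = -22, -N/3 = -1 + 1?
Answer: 3404640/11 ≈ 3.0951e+5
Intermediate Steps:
N = 0 (N = -3*(-1 + 1) = -3*0 = 0)
E(R) = R/3 (E(R) = (R + 0)/3 = R/3)
B = -20 (B = (-48 - 6²/3)/3 = (-48 - 36/3)/3 = (-48 - 1*12)/3 = (-48 - 12)/3 = (⅓)*(-60) = -20)
(B*(-173))*(92 - (50 + P)/(18 - 7)) = (-20*(-173))*(92 - (50 - 22)/(18 - 7)) = 3460*(92 - 28/11) = 3460*(984/11) = 3404640/11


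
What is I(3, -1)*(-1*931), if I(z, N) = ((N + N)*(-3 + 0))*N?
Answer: 5586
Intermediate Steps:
I(z, N) = -6*N**2 (I(z, N) = ((2*N)*(-3))*N = (-6*N)*N = -6*N**2)
I(3, -1)*(-1*931) = (-6*(-1)**2)*(-1*931) = -6*1*(-931) = -6*(-931) = 5586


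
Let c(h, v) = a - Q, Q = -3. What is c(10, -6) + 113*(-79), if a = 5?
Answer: -8919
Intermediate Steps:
c(h, v) = 8 (c(h, v) = 5 - 1*(-3) = 5 + 3 = 8)
c(10, -6) + 113*(-79) = 8 + 113*(-79) = 8 - 8927 = -8919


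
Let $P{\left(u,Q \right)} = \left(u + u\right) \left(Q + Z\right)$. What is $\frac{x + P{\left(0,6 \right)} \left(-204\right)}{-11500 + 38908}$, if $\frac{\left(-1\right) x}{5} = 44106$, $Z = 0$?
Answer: $- \frac{36755}{4568} \approx -8.0462$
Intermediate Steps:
$x = -220530$ ($x = \left(-5\right) 44106 = -220530$)
$P{\left(u,Q \right)} = 2 Q u$ ($P{\left(u,Q \right)} = \left(u + u\right) \left(Q + 0\right) = 2 u Q = 2 Q u$)
$\frac{x + P{\left(0,6 \right)} \left(-204\right)}{-11500 + 38908} = \frac{-220530 + 2 \cdot 6 \cdot 0 \left(-204\right)}{-11500 + 38908} = \frac{-220530 + 0 \left(-204\right)}{27408} = \left(-220530 + 0\right) \frac{1}{27408} = \left(-220530\right) \frac{1}{27408} = - \frac{36755}{4568}$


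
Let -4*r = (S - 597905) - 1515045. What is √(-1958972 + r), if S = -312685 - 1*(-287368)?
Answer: 9*I*√70341/2 ≈ 1193.5*I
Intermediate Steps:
S = -25317 (S = -312685 + 287368 = -25317)
r = 2138267/4 (r = -((-25317 - 597905) - 1515045)/4 = -(-623222 - 1515045)/4 = -¼*(-2138267) = 2138267/4 ≈ 5.3457e+5)
√(-1958972 + r) = √(-1958972 + 2138267/4) = √(-5697621/4) = 9*I*√70341/2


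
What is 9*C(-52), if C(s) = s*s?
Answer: 24336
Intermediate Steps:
C(s) = s²
9*C(-52) = 9*(-52)² = 9*2704 = 24336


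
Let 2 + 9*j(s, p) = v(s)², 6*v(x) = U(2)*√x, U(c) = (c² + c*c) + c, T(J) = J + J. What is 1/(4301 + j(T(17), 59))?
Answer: 81/349213 ≈ 0.00023195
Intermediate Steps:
T(J) = 2*J
U(c) = c + 2*c² (U(c) = (c² + c²) + c = 2*c² + c = c + 2*c²)
v(x) = 5*√x/3 (v(x) = ((2*(1 + 2*2))*√x)/6 = ((2*(1 + 4))*√x)/6 = ((2*5)*√x)/6 = (10*√x)/6 = 5*√x/3)
j(s, p) = -2/9 + 25*s/81 (j(s, p) = -2/9 + (5*√s/3)²/9 = -2/9 + (25*s/9)/9 = -2/9 + 25*s/81)
1/(4301 + j(T(17), 59)) = 1/(4301 + (-2/9 + 25*(2*17)/81)) = 1/(4301 + (-2/9 + (25/81)*34)) = 1/(4301 + (-2/9 + 850/81)) = 1/(4301 + 832/81) = 1/(349213/81) = 81/349213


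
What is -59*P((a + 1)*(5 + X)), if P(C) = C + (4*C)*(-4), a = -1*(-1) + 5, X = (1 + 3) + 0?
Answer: 55755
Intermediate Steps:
X = 4 (X = 4 + 0 = 4)
a = 6 (a = 1 + 5 = 6)
P(C) = -15*C (P(C) = C - 16*C = -15*C)
-59*P((a + 1)*(5 + X)) = -(-885)*(6 + 1)*(5 + 4) = -(-885)*7*9 = -(-885)*63 = -59*(-945) = 55755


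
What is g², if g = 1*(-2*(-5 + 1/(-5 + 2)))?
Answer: 1024/9 ≈ 113.78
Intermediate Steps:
g = 32/3 (g = 1*(-2*(-5 + 1/(-3))) = 1*(-2*(-5 - ⅓)) = 1*(-2*(-16/3)) = 1*(32/3) = 32/3 ≈ 10.667)
g² = (32/3)² = 1024/9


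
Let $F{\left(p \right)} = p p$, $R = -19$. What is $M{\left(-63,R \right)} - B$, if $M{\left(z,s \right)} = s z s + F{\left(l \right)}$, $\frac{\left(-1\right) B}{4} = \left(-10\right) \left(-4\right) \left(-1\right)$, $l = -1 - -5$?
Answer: $-22887$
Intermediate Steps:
$l = 4$ ($l = -1 + 5 = 4$)
$B = 160$ ($B = - 4 \left(-10\right) \left(-4\right) \left(-1\right) = - 4 \cdot 40 \left(-1\right) = \left(-4\right) \left(-40\right) = 160$)
$F{\left(p \right)} = p^{2}$
$M{\left(z,s \right)} = 16 + z s^{2}$ ($M{\left(z,s \right)} = s z s + 4^{2} = z s^{2} + 16 = 16 + z s^{2}$)
$M{\left(-63,R \right)} - B = \left(16 - 63 \left(-19\right)^{2}\right) - 160 = \left(16 - 22743\right) - 160 = -22727 - 160 = -22887$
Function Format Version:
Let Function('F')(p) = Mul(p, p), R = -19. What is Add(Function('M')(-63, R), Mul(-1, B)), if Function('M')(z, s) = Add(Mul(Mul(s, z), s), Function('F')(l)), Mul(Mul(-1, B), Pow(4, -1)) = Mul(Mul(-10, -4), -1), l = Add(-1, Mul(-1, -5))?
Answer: -22887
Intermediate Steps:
l = 4 (l = Add(-1, 5) = 4)
B = 160 (B = Mul(-4, Mul(Mul(-10, -4), -1)) = Mul(-4, Mul(40, -1)) = Mul(-4, -40) = 160)
Function('F')(p) = Pow(p, 2)
Function('M')(z, s) = Add(16, Mul(z, Pow(s, 2))) (Function('M')(z, s) = Add(Mul(Mul(s, z), s), Pow(4, 2)) = Add(Mul(z, Pow(s, 2)), 16) = Add(16, Mul(z, Pow(s, 2))))
Add(Function('M')(-63, R), Mul(-1, B)) = Add(Add(16, Mul(-63, Pow(-19, 2))), Mul(-1, 160)) = Add(Add(16, Mul(-63, 361)), -160) = Add(Add(16, -22743), -160) = Add(-22727, -160) = -22887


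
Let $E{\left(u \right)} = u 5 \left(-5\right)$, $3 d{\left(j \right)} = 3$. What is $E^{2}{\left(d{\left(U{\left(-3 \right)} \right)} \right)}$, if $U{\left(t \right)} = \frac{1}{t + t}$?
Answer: $625$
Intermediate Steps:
$U{\left(t \right)} = \frac{1}{2 t}$
$d{\left(j \right)} = 1$ ($d{\left(j \right)} = \frac{1}{3} \cdot 3 = 1$)
$E{\left(u \right)} = - 25 u$ ($E{\left(u \right)} = 5 u \left(-5\right) = - 25 u$)
$E^{2}{\left(d{\left(U{\left(-3 \right)} \right)} \right)} = \left(\left(-25\right) 1\right)^{2} = \left(-25\right)^{2} = 625$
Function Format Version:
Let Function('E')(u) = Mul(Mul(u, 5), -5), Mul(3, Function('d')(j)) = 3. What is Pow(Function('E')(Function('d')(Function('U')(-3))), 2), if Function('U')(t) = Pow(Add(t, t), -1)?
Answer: 625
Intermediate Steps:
Function('U')(t) = Mul(Rational(1, 2), Pow(t, -1)) (Function('U')(t) = Pow(Mul(2, t), -1) = Mul(Rational(1, 2), Pow(t, -1)))
Function('d')(j) = 1 (Function('d')(j) = Mul(Rational(1, 3), 3) = 1)
Function('E')(u) = Mul(-25, u) (Function('E')(u) = Mul(Mul(5, u), -5) = Mul(-25, u))
Pow(Function('E')(Function('d')(Function('U')(-3))), 2) = Pow(Mul(-25, 1), 2) = Pow(-25, 2) = 625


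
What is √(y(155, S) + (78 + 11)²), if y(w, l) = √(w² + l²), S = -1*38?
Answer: √(7921 + √25469) ≈ 89.892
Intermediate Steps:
S = -38
y(w, l) = √(l² + w²)
√(y(155, S) + (78 + 11)²) = √(√((-38)² + 155²) + (78 + 11)²) = √(√(1444 + 24025) + 89²) = √(√25469 + 7921) = √(7921 + √25469)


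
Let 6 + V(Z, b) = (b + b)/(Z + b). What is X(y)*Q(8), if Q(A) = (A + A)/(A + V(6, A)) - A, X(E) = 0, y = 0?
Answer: 0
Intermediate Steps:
V(Z, b) = -6 + 2*b/(Z + b) (V(Z, b) = -6 + (b + b)/(Z + b) = -6 + (2*b)/(Z + b) = -6 + 2*b/(Z + b))
Q(A) = -A + 2*A/(A + 2*(-18 - 2*A)/(6 + A)) (Q(A) = (A + A)/(A + 2*(-3*6 - 2*A)/(6 + A)) - A = (2*A)/(A + 2*(-18 - 2*A)/(6 + A)) - A = 2*A/(A + 2*(-18 - 2*A)/(6 + A)) - A = -A + 2*A/(A + 2*(-18 - 2*A)/(6 + A)))
X(y)*Q(8) = 0*(8*(48 - 1*8²)/(-36 + 8² + 2*8)) = 0*(8*(48 - 1*64)/(-36 + 64 + 16)) = 0*(8*(48 - 64)/44) = 0*(8*(1/44)*(-16)) = 0*(-32/11) = 0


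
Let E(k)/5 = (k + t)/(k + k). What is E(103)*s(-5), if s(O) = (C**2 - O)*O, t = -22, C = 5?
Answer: -30375/103 ≈ -294.90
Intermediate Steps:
E(k) = 5*(-22 + k)/(2*k) (E(k) = 5*((k - 22)/(k + k)) = 5*((-22 + k)/((2*k))) = 5*((-22 + k)*(1/(2*k))) = 5*((-22 + k)/(2*k)) = 5*(-22 + k)/(2*k))
s(O) = O*(25 - O) (s(O) = (5**2 - O)*O = (25 - O)*O = O*(25 - O))
E(103)*s(-5) = (5/2 - 55/103)*(-5*(25 - 1*(-5))) = (5/2 - 55*1/103)*(-5*(25 + 5)) = (5/2 - 55/103)*(-5*30) = (405/206)*(-150) = -30375/103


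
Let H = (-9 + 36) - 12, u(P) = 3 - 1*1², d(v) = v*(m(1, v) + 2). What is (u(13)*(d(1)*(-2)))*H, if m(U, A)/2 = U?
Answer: -240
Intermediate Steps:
m(U, A) = 2*U
d(v) = 4*v (d(v) = v*(2*1 + 2) = v*(2 + 2) = v*4 = 4*v)
u(P) = 2 (u(P) = 3 - 1*1 = 3 - 1 = 2)
H = 15 (H = 27 - 12 = 15)
(u(13)*(d(1)*(-2)))*H = (2*((4*1)*(-2)))*15 = (2*(4*(-2)))*15 = (2*(-8))*15 = -16*15 = -240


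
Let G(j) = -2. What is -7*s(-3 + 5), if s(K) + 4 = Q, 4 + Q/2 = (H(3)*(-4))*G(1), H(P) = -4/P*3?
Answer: 532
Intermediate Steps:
H(P) = -12/P
Q = -72 (Q = -8 + 2*((-12/3*(-4))*(-2)) = -8 + 2*((-12*1/3*(-4))*(-2)) = -8 + 2*(-4*(-4)*(-2)) = -8 + 2*(16*(-2)) = -8 + 2*(-32) = -8 - 64 = -72)
s(K) = -76 (s(K) = -4 - 72 = -76)
-7*s(-3 + 5) = -7*(-76) = 532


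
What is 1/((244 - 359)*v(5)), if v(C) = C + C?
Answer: -1/1150 ≈ -0.00086956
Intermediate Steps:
v(C) = 2*C
1/((244 - 359)*v(5)) = 1/((244 - 359)*(2*5)) = 1/(-115*10) = 1/(-1150) = -1/1150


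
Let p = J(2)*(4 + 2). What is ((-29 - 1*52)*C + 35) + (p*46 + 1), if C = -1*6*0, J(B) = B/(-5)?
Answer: -372/5 ≈ -74.400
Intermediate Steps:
J(B) = -B/5 (J(B) = B*(-⅕) = -B/5)
C = 0 (C = -6*0 = 0)
p = -12/5 (p = (-⅕*2)*(4 + 2) = -⅖*6 = -12/5 ≈ -2.4000)
((-29 - 1*52)*C + 35) + (p*46 + 1) = ((-29 - 1*52)*0 + 35) + (-12/5*46 + 1) = ((-29 - 52)*0 + 35) + (-552/5 + 1) = (-81*0 + 35) - 547/5 = (0 + 35) - 547/5 = 35 - 547/5 = -372/5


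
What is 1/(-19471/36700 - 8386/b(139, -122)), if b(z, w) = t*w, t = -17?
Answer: -38057900/174074527 ≈ -0.21863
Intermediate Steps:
b(z, w) = -17*w
1/(-19471/36700 - 8386/b(139, -122)) = 1/(-19471/36700 - 8386/((-17*(-122)))) = 1/(-19471*1/36700 - 8386/2074) = 1/(-19471/36700 - 8386*1/2074) = 1/(-19471/36700 - 4193/1037) = 1/(-174074527/38057900) = -38057900/174074527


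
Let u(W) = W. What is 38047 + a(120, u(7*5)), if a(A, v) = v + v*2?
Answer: 38152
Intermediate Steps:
a(A, v) = 3*v (a(A, v) = v + 2*v = 3*v)
38047 + a(120, u(7*5)) = 38047 + 3*(7*5) = 38047 + 3*35 = 38047 + 105 = 38152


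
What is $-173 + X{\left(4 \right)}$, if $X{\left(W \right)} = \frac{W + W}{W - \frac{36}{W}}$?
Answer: $- \frac{873}{5} \approx -174.6$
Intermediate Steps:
$X{\left(W \right)} = \frac{2 W}{W - \frac{36}{W}}$
$-173 + X{\left(4 \right)} = -173 + \frac{2 \cdot 4^{2}}{-36 + 4^{2}} = -173 + 2 \cdot 16 \frac{1}{-36 + 16} = -173 + 2 \cdot 16 \frac{1}{-20} = -173 + 2 \cdot 16 \left(- \frac{1}{20}\right) = -173 - \frac{8}{5} = - \frac{873}{5}$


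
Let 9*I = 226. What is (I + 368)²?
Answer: 12517444/81 ≈ 1.5454e+5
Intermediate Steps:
I = 226/9 (I = (⅑)*226 = 226/9 ≈ 25.111)
(I + 368)² = (226/9 + 368)² = (3538/9)² = 12517444/81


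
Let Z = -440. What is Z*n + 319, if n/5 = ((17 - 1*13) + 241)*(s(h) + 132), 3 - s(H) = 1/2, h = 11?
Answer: -72495181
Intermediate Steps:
s(H) = 5/2 (s(H) = 3 - 1/2 = 5/2)
n = 329525/2 (n = 5*(((17 - 1*13) + 241)*(5/2 + 132)) = 5*(((17 - 13) + 241)*(269/2)) = 5*((4 + 241)*(269/2)) = 5*(245*(269/2)) = 5*(65905/2) = 329525/2 ≈ 1.6476e+5)
Z*n + 319 = -440*329525/2 + 319 = -72495500 + 319 = -72495181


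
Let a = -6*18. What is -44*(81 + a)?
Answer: 1188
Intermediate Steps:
a = -108
-44*(81 + a) = -44*(81 - 108) = -44*(-27) = 1188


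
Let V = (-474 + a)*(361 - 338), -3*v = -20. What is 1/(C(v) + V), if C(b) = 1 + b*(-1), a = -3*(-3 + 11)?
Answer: -3/34379 ≈ -8.7263e-5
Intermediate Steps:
v = 20/3 (v = -⅓*(-20) = 20/3 ≈ 6.6667)
a = -24 (a = -3*8 = -24)
C(b) = 1 - b
V = -11454 (V = (-474 - 24)*(361 - 338) = -498*23 = -11454)
1/(C(v) + V) = 1/((1 - 1*20/3) - 11454) = 1/((1 - 20/3) - 11454) = 1/(-17/3 - 11454) = 1/(-34379/3) = -3/34379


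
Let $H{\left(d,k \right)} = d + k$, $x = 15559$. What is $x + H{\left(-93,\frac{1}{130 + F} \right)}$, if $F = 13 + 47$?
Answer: $\frac{2938541}{190} \approx 15466.0$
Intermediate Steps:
$F = 60$
$x + H{\left(-93,\frac{1}{130 + F} \right)} = 15559 - \left(93 - \frac{1}{130 + 60}\right) = 15559 - \left(93 - \frac{1}{190}\right) = 15559 + \left(-93 + \frac{1}{190}\right) = 15559 - \frac{17669}{190} = \frac{2938541}{190}$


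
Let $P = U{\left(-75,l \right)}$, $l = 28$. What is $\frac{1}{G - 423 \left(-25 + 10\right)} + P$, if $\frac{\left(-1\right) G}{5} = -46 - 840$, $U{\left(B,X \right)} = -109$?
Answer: $- \frac{1174474}{10775} \approx -109.0$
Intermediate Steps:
$G = 4430$ ($G = - 5 \left(-46 - 840\right) = \left(-5\right) \left(-886\right) = 4430$)
$P = -109$
$\frac{1}{G - 423 \left(-25 + 10\right)} + P = \frac{1}{4430 - 423 \left(-25 + 10\right)} - 109 = \frac{1}{4430 - -6345} - 109 = \frac{1}{4430 + 6345} - 109 = \frac{1}{10775} - 109 = - \frac{1174474}{10775}$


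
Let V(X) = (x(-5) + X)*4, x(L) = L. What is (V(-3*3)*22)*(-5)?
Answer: 6160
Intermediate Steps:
V(X) = -20 + 4*X (V(X) = (-5 + X)*4 = -20 + 4*X)
(V(-3*3)*22)*(-5) = ((-20 + 4*(-3*3))*22)*(-5) = ((-20 + 4*(-9))*22)*(-5) = ((-20 - 36)*22)*(-5) = -56*22*(-5) = -1232*(-5) = 6160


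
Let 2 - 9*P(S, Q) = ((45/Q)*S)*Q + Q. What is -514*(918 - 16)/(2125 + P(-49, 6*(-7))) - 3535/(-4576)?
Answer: -9509249231/48903712 ≈ -194.45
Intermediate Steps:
P(S, Q) = 2/9 - 5*S - Q/9 (P(S, Q) = 2/9 - (((45/Q)*S)*Q + Q)/9 = 2/9 - ((45*S/Q)*Q + Q)/9 = 2/9 - (45*S + Q)/9 = 2/9 - (Q + 45*S)/9 = 2/9 + (-5*S - Q/9) = 2/9 - 5*S - Q/9)
-514*(918 - 16)/(2125 + P(-49, 6*(-7))) - 3535/(-4576) = -514*(918 - 16)/(2125 + (2/9 - 5*(-49) - 2*(-7)/3)) - 3535/(-4576) = -514*902/(2125 + (2/9 + 245 - 1/9*(-42))) - 3535*(-1/4576) = -514*902/(2125 + (2/9 + 245 + 14/3)) + 3535/4576 = -514*902/(2125 + 2249/9) + 3535/4576 = -514/((21374/9)*(1/902)) + 3535/4576 = -514/10687/4059 + 3535/4576 = -514*4059/10687 + 3535/4576 = -2086326/10687 + 3535/4576 = -9509249231/48903712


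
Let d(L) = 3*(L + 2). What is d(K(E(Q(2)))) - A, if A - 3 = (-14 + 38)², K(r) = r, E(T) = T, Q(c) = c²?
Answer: -561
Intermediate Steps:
A = 579 (A = 3 + (-14 + 38)² = 3 + 24² = 3 + 576 = 579)
d(L) = 6 + 3*L (d(L) = 3*(2 + L) = 6 + 3*L)
d(K(E(Q(2)))) - A = (6 + 3*2²) - 1*579 = (6 + 3*4) - 579 = (6 + 12) - 579 = 18 - 579 = -561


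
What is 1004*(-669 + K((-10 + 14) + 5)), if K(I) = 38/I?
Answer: -6006932/9 ≈ -6.6744e+5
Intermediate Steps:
1004*(-669 + K((-10 + 14) + 5)) = 1004*(-669 + 38/((-10 + 14) + 5)) = 1004*(-669 + 38/(4 + 5)) = 1004*(-669 + 38/9) = 1004*(-5983/9) = -6006932/9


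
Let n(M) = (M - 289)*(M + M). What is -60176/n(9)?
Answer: 3761/315 ≈ 11.940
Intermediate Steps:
n(M) = 2*M*(-289 + M) (n(M) = (-289 + M)*(2*M) = 2*M*(-289 + M))
-60176/n(9) = -60176*1/(18*(-289 + 9)) = -60176/(2*9*(-280)) = -60176/(-5040) = -60176*(-1/5040) = 3761/315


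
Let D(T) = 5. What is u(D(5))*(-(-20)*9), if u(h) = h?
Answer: 900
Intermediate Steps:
u(D(5))*(-(-20)*9) = 5*(-(-20)*9) = 5*(-4*(-45)) = 5*180 = 900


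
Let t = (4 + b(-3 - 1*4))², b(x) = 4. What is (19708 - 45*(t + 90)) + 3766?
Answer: 16544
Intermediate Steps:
t = 64 (t = (4 + 4)² = 8² = 64)
(19708 - 45*(t + 90)) + 3766 = (19708 - 45*(64 + 90)) + 3766 = (19708 - 45*154) + 3766 = (19708 - 6930) + 3766 = 12778 + 3766 = 16544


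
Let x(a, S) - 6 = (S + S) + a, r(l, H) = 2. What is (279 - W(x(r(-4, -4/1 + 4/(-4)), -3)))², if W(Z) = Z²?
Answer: 75625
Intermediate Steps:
x(a, S) = 6 + a + 2*S (x(a, S) = 6 + ((S + S) + a) = 6 + (2*S + a) = 6 + (a + 2*S) = 6 + a + 2*S)
(279 - W(x(r(-4, -4/1 + 4/(-4)), -3)))² = (279 - (6 + 2 + 2*(-3))²)² = (279 - (6 + 2 - 6)²)² = (279 - 1*2²)² = (279 - 1*4)² = (279 - 4)² = 275² = 75625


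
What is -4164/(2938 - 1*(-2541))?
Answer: -4164/5479 ≈ -0.75999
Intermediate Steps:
-4164/(2938 - 1*(-2541)) = -4164/(2938 + 2541) = -4164/5479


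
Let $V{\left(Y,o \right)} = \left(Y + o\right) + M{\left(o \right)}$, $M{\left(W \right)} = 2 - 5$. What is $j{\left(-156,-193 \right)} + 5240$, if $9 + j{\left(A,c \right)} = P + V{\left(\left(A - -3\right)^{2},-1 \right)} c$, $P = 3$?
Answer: $-4511931$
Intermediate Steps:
$M{\left(W \right)} = -3$
$V{\left(Y,o \right)} = -3 + Y + o$ ($V{\left(Y,o \right)} = \left(Y + o\right) - 3 = -3 + Y + o$)
$j{\left(A,c \right)} = -6 + c \left(-4 + \left(3 + A\right)^{2}\right)$ ($j{\left(A,c \right)} = -9 + \left(3 + \left(-3 + \left(A - -3\right)^{2} - 1\right) c\right) = -9 + \left(3 + \left(-3 + \left(A + 3\right)^{2} - 1\right) c\right) = -9 + \left(3 + \left(-3 + \left(3 + A\right)^{2} - 1\right) c\right) = -9 + \left(3 + \left(-4 + \left(3 + A\right)^{2}\right) c\right) = -9 + \left(3 + c \left(-4 + \left(3 + A\right)^{2}\right)\right) = -6 + c \left(-4 + \left(3 + A\right)^{2}\right)$)
$j{\left(-156,-193 \right)} + 5240 = \left(-6 - 193 \left(-4 + \left(3 - 156\right)^{2}\right)\right) + 5240 = \left(-6 - 193 \left(-4 + \left(-153\right)^{2}\right)\right) + 5240 = \left(-6 - 193 \left(-4 + 23409\right)\right) + 5240 = \left(-6 - 4517165\right) + 5240 = -4517171 + 5240 = -4511931$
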